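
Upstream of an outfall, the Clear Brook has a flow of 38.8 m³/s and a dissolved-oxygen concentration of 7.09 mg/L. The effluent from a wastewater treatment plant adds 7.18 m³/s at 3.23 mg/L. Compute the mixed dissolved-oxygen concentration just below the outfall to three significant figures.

6.49 mg/L

Flow-weighted mixing: C = (Q_r C_r + Q_w C_w)/(Q_r + Q_w)
= (38.8×7.09 + 7.18×3.23)/(38.8 + 7.18) = 298.3/45.98 = 6.487 mg/L.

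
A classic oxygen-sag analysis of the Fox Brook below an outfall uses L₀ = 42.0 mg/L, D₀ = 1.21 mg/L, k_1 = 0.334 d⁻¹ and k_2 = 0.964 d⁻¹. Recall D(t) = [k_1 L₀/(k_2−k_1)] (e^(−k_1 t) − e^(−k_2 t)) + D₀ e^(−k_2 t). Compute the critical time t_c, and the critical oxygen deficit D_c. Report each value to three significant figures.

At the critical point dD/dt = 0, so k_1 L₀ e^(−k_1 t) = k_2 D. Substituting D(t) from the Streeter–Phelps equation and solving for t gives
t_c = ln[(k_2/k_1)(1 − D₀(k_2−k_1)/(k_1 L₀))] / (k_2−k_1).
Here k_2−k_1 = 0.6300 d⁻¹ and 1 − D₀(k_2−k_1)/(k_1 L₀) = 1 − 1.21×0.6300/(0.334×42.0) = 0.9457, so
t_c = ln(2.886 × 0.9457) / 0.6300 = 1.004 / 0.6300 = 1.594 d.
D_c = (k_1/k_2) L₀ e^(−k_1 t_c) = (0.334/0.964) × 42.0 × e^(−0.334×1.594) = 0.3465 × 42.0 × 0.5872 = 8.545 mg/L.

t_c ≈ 1.59 d; D_c ≈ 8.55 mg/L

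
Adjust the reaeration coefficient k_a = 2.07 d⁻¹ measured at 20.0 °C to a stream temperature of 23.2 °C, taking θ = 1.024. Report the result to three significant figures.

k_a ≈ 2.23 d⁻¹

k_a(T₂) = k_a(T₁) · θ^(T₂−T₁) = 2.07 × 1.024^(23.2−20.0)
= 2.07 × 1.024^3.20 = 2.07 × 1.079 = 2.233 d⁻¹.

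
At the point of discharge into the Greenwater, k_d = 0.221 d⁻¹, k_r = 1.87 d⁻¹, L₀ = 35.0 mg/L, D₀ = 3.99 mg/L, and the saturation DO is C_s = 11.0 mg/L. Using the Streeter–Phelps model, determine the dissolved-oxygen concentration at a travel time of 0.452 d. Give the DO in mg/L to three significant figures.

k_d L₀/(k_r−k_d) = 0.221×35.0/(1.87−0.221) = 7.735/1.649 = 4.691 mg/L.
e^(−k_d t) = e^(−0.221×0.4520) = 0.9049; e^(−k_r t) = e^(−1.87×0.4520) = 0.4295.
D = 4.691 × (0.9049 − 0.4295) + 3.99 × 0.4295 = 2.230 + 1.714 = 3.944 mg/L.
DO = C_s − D = 11.0 − 3.944 = 7.056 mg/L.

DO ≈ 7.06 mg/L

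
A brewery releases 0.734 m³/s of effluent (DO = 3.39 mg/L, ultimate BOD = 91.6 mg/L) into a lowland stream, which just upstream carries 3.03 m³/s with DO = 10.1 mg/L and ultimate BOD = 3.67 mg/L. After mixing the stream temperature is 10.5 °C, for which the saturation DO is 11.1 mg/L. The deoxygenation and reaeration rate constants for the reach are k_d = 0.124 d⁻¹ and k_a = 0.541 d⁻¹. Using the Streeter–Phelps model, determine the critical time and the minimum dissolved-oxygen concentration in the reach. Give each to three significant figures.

Mixed DO = (3.03×10.1 + 0.734×3.39)/(3.03+0.734) = 33.09/3.764 = 8.792 mg/L.
Mixed L₀ = (3.03×3.67 + 0.734×91.6)/(3.764) = 78.35/3.764 = 20.82 mg/L.
Initial deficit D₀ = C_s − DO₀ = 11.1 − 8.792 = 2.308 mg/L.
t_c = (1/0.4170) ln[(0.541/0.124)(1 − 2.308×0.4170/(0.124×20.82))] = 2.398 × ln(2.736) = 2.414 d.
D_c = (0.124/0.541) × 20.82 × e^(−0.124×2.414) = 0.2292 × 20.82 × 0.7414 = 3.537 mg/L.
Minimum DO = 11.1 − 3.537 = 7.563 mg/L.

t_c ≈ 2.41 d; minimum DO ≈ 7.56 mg/L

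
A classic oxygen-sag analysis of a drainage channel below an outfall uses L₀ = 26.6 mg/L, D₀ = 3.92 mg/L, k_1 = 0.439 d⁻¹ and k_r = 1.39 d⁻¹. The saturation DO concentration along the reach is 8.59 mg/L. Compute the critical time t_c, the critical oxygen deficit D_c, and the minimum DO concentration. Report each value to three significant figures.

t_c ≈ 0.808 d; D_c ≈ 5.89 mg/L; min DO ≈ 2.70 mg/L

t_c = [1/(k_r−k_1)] ln[(k_r/k_1)(1 − D₀(k_r−k_1)/(k_1 L₀))]
= [1/(1.39−0.439)] ln[(1.39/0.439)(1 − 3.92×0.9510/(0.439×26.6))]
= (1/0.9510) ln[3.166 × 0.6808] = 1.052 × ln(2.155) = 1.052 × 0.7680 = 0.8076 d.
L(t_c) = L₀ e^(−k_1 t_c) = 26.6 × 0.7015 = 18.66 mg/L, and at the critical point k_r D_c = k_1 L, so D_c = (0.439/1.39) × 18.66 = 5.893 mg/L.
Minimum DO = C_s − D_c = 8.59 − 5.893 = 2.697 mg/L.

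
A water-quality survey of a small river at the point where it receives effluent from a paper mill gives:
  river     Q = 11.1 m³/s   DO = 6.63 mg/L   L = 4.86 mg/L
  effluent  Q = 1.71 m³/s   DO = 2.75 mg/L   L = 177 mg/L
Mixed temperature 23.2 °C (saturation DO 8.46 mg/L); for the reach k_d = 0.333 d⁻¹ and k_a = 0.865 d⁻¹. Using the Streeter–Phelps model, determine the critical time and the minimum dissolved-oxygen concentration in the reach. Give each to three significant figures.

Mixed DO = (11.1×6.63 + 1.71×2.75)/(11.1+1.71) = 78.30/12.81 = 6.112 mg/L.
Mixed L₀ = (11.1×4.86 + 1.71×177)/(12.81) = 356.6/12.81 = 27.84 mg/L.
Initial deficit D₀ = C_s − DO₀ = 8.46 − 6.112 = 2.348 mg/L.
t_c = (1/0.5320) ln[(0.865/0.333)(1 − 2.348×0.5320/(0.333×27.84))] = 1.880 × ln(2.248) = 1.522 d.
D_c = (0.333/0.865) × 27.84 × e^(−0.333×1.522) = 0.3850 × 27.84 × 0.6023 = 6.455 mg/L.
Minimum DO = 8.46 − 6.455 = 2.005 mg/L.

t_c ≈ 1.52 d; minimum DO ≈ 2.00 mg/L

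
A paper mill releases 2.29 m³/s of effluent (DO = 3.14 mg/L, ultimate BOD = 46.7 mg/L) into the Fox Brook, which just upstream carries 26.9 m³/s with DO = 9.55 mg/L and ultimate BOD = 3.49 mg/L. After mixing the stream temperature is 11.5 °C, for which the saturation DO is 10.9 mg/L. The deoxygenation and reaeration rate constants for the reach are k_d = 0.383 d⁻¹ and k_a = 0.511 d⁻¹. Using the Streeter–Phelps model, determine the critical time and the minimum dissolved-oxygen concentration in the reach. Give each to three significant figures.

Mixed DO = (26.9×9.55 + 2.29×3.14)/(26.9+2.29) = 264.1/29.19 = 9.047 mg/L.
Mixed L₀ = (26.9×3.49 + 2.29×46.7)/(29.19) = 200.8/29.19 = 6.880 mg/L.
Initial deficit D₀ = C_s − DO₀ = 10.9 − 9.047 = 1.853 mg/L.
t_c = (1/0.1280) ln[(0.511/0.383)(1 − 1.853×0.1280/(0.383×6.880))] = 7.812 × ln(1.214) = 1.516 d.
D_c = (0.383/0.511) × 6.880 × e^(−0.383×1.516) = 0.7495 × 6.880 × 0.5596 = 2.886 mg/L.
Minimum DO = 10.9 − 2.886 = 8.014 mg/L.

t_c ≈ 1.52 d; minimum DO ≈ 8.01 mg/L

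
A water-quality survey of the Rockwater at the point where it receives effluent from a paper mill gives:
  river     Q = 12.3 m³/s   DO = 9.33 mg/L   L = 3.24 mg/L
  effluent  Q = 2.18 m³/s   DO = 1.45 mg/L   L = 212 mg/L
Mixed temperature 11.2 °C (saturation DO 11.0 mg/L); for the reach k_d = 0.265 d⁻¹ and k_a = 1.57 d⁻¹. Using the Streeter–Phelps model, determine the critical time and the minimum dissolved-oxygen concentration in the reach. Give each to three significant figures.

Mixed DO = (12.3×9.33 + 2.18×1.45)/(12.3+2.18) = 117.9/14.48 = 8.144 mg/L.
Mixed L₀ = (12.3×3.24 + 2.18×212)/(14.48) = 502.0/14.48 = 34.67 mg/L.
Initial deficit D₀ = C_s − DO₀ = 11.0 − 8.144 = 2.856 mg/L.
t_c = (1/1.305) ln[(1.57/0.265)(1 − 2.856×1.305/(0.265×34.67))] = 0.7663 × ln(3.521) = 0.9645 d.
D_c = (0.265/1.57) × 34.67 × e^(−0.265×0.9645) = 0.1688 × 34.67 × 0.7745 = 4.532 mg/L.
Minimum DO = 11.0 − 4.532 = 6.468 mg/L.

t_c ≈ 0.965 d; minimum DO ≈ 6.47 mg/L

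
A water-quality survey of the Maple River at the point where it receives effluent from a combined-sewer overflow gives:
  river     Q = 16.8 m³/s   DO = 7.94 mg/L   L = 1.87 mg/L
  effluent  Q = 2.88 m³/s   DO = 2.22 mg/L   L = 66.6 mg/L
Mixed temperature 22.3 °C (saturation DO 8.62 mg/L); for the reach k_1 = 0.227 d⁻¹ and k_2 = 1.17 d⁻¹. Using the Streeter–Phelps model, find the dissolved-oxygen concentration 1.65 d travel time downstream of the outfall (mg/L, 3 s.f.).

DO ≈ 6.92 mg/L

Mixed DO = (16.8×7.94 + 2.88×2.22)/(16.8+2.88) = 139.8/19.68 = 7.103 mg/L.
Mixed L₀ = (16.8×1.87 + 2.88×66.6)/(19.68) = 223.2/19.68 = 11.34 mg/L.
Initial deficit D₀ = C_s − DO₀ = 8.62 − 7.103 = 1.517 mg/L.
D(1.65) = [0.227×11.34/(1.17−0.227)](e^(−0.227×1.65) − e^(−1.17×1.65)) + 1.517 e^(−1.17×1.65)
= 2.730 × (0.6876 − 0.1451) + 1.517 × 0.1451 = 1.701 mg/L.
DO = 8.62 − 1.701 = 6.919 mg/L.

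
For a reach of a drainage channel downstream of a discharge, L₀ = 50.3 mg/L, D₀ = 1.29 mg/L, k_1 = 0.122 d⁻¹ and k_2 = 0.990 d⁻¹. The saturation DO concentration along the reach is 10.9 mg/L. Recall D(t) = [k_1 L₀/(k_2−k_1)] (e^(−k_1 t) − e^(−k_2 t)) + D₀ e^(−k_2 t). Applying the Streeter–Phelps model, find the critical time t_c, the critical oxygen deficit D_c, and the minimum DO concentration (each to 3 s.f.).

t_c = [1/(k_2−k_1)] ln[(k_2/k_1)(1 − D₀(k_2−k_1)/(k_1 L₀))]
= [1/(0.990−0.122)] ln[(0.990/0.122)(1 − 1.29×0.8680/(0.122×50.3))]
= (1/0.8680) ln[8.115 × 0.8175] = 1.152 × ln(6.634) = 1.152 × 1.892 = 2.180 d.
D_c = (k_1/k_2) L₀ e^(−k_1 t_c) = (0.122/0.990) × 50.3 × e^(−0.122×2.180) = 0.1232 × 50.3 × 0.7665 = 4.751 mg/L.
Minimum DO = C_s − D_c = 10.9 − 4.751 = 6.149 mg/L.

t_c ≈ 2.18 d; D_c ≈ 4.75 mg/L; min DO ≈ 6.15 mg/L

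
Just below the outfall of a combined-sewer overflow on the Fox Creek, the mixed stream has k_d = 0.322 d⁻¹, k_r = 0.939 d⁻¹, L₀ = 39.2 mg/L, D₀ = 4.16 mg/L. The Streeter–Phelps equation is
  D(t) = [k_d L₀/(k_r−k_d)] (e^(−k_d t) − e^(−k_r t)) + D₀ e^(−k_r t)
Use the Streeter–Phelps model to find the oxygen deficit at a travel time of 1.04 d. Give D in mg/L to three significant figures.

D ≈ 8.50 mg/L

k_d L₀/(k_r−k_d) = 0.322×39.2/(0.939−0.322) = 12.62/0.6170 = 20.46 mg/L.
e^(−k_d t) = e^(−0.322×1.040) = 0.7154; e^(−k_r t) = e^(−0.939×1.040) = 0.3766.
D = 20.46 × (0.7154 − 0.3766) + 4.16 × 0.3766 = 6.931 + 1.567 = 8.498 mg/L.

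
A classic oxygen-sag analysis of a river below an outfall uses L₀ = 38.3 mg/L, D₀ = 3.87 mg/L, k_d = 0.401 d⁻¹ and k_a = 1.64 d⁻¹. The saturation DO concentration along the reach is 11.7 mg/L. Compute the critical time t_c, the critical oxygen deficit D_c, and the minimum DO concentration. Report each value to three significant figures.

t_c ≈ 0.835 d; D_c ≈ 6.70 mg/L; min DO ≈ 5.00 mg/L

t_c = [1/(k_a−k_d)] ln[(k_a/k_d)(1 − D₀(k_a−k_d)/(k_d L₀))]
= [1/(1.64−0.401)] ln[(1.64/0.401)(1 − 3.87×1.239/(0.401×38.3))]
= (1/1.239) ln[4.090 × 0.6878] = 0.8071 × ln(2.813) = 0.8071 × 1.034 = 0.8347 d.
L(t_c) = L₀ e^(−k_d t_c) = 38.3 × 0.7155 = 27.40 mg/L, and at the critical point k_a D_c = k_d L, so D_c = (0.401/1.64) × 27.40 = 6.701 mg/L.
Minimum DO = C_s − D_c = 11.7 − 6.701 = 4.999 mg/L.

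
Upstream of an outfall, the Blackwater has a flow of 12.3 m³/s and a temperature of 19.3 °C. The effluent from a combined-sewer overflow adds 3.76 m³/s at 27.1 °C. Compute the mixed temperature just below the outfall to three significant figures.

21.1 °C

Flow-weighted mixing: C = (Q_r C_r + Q_w C_w)/(Q_r + Q_w)
= (12.3×19.3 + 3.76×27.1)/(12.3 + 3.76) = 339.3/16.06 = 21.13 °C.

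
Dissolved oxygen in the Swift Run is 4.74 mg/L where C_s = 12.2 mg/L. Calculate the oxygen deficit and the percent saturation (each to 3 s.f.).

D ≈ 7.46 mg/L; 38.9 % saturation

D = C_s − C = 12.2 − 4.74 = 7.46 mg/L.
% saturation = 4.74/12.2 × 100 = 38.9 %.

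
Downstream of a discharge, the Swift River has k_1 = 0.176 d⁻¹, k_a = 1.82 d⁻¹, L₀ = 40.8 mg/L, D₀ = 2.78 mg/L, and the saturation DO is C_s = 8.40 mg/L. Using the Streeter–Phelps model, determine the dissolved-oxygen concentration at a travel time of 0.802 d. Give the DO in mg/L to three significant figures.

DO ≈ 4.98 mg/L

k_1 L₀/(k_a−k_1) = 0.176×40.8/(1.82−0.176) = 7.181/1.644 = 4.368 mg/L.
e^(−k_1 t) = e^(−0.176×0.8020) = 0.8684; e^(−k_a t) = e^(−1.82×0.8020) = 0.2323.
D = 4.368 × (0.8684 − 0.2323) + 2.78 × 0.2323 = 2.778 + 0.6458 = 3.424 mg/L.
DO = C_s − D = 8.40 − 3.424 = 4.976 mg/L.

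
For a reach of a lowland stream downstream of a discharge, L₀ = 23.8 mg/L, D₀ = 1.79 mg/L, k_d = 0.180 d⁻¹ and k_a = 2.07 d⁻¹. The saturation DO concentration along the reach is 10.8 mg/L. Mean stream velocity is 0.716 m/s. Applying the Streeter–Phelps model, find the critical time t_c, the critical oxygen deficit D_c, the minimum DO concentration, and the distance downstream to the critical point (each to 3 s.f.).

t_c ≈ 0.467 d; D_c ≈ 1.90 mg/L; min DO ≈ 8.90 mg/L; x_c ≈ 28.9 km

t_c = [1/(k_a−k_d)] ln[(k_a/k_d)(1 − D₀(k_a−k_d)/(k_d L₀))]
= [1/(2.07−0.180)] ln[(2.07/0.180)(1 − 1.79×1.890/(0.180×23.8))]
= (1/1.890) ln[11.50 × 0.2103] = 0.5291 × ln(2.418) = 0.5291 × 0.8831 = 0.4672 d.
D_c = (k_d/k_a) L₀ e^(−k_d t_c) = (0.180/2.07) × 23.8 × e^(−0.180×0.4672) = 0.08696 × 23.8 × 0.9193 = 1.903 mg/L.
Minimum DO = C_s − D_c = 10.8 − 1.903 = 8.897 mg/L.
x_c = v t_c = 0.716 m/s × 0.4672 d × 86400 s/d = 28910 m ≈ 28.9 km.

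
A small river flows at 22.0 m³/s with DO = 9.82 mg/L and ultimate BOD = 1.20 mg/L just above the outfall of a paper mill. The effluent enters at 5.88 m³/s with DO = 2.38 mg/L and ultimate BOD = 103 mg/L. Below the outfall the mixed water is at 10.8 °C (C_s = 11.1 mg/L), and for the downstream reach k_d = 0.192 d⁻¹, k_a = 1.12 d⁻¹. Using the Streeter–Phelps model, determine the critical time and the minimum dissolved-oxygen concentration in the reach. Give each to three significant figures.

t_c ≈ 0.893 d; minimum DO ≈ 7.83 mg/L

Mixed DO = (22.0×9.82 + 5.88×2.38)/(22.0+5.88) = 230.0/27.88 = 8.251 mg/L.
Mixed L₀ = (22.0×1.20 + 5.88×103)/(27.88) = 632.0/27.88 = 22.67 mg/L.
Initial deficit D₀ = C_s − DO₀ = 11.1 − 8.251 = 2.849 mg/L.
t_c = (1/0.9280) ln[(1.12/0.192)(1 − 2.849×0.9280/(0.192×22.67))] = 1.078 × ln(2.290) = 0.8928 d.
D_c = (0.192/1.12) × 22.67 × e^(−0.192×0.8928) = 0.1714 × 22.67 × 0.8425 = 3.274 mg/L.
Minimum DO = 11.1 − 3.274 = 7.826 mg/L.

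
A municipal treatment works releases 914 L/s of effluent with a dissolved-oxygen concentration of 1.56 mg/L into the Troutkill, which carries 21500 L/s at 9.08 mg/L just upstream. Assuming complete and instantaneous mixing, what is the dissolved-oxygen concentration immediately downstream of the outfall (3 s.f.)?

8.77 mg/L

Flow-weighted mixing: C = (Q_r C_r + Q_w C_w)/(Q_r + Q_w)
= (21500×9.08 + 914×1.56)/(21500 + 914) = 196600/22410 = 8.773 mg/L.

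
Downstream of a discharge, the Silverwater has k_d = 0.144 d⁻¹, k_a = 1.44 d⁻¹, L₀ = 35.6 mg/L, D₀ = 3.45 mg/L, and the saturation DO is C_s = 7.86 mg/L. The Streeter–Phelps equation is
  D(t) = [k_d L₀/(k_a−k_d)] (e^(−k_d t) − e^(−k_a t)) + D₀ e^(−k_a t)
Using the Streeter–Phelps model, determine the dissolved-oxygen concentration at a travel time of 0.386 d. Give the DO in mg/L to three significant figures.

DO ≈ 4.41 mg/L

k_d L₀/(k_a−k_d) = 0.144×35.6/(1.44−0.144) = 5.126/1.296 = 3.956 mg/L.
e^(−k_d t) = e^(−0.144×0.3860) = 0.9459; e^(−k_a t) = e^(−1.44×0.3860) = 0.5736.
D = 3.956 × (0.9459 − 0.5736) + 3.45 × 0.5736 = 1.473 + 1.979 = 3.452 mg/L.
DO = C_s − D = 7.86 − 3.452 = 4.408 mg/L.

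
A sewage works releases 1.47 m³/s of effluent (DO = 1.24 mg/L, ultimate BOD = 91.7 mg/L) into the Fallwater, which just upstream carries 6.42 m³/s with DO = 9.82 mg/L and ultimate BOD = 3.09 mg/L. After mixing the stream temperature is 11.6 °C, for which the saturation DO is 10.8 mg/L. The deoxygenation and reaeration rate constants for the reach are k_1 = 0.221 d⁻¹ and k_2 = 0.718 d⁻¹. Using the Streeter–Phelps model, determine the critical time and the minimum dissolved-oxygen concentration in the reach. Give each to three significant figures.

t_c ≈ 1.67 d; minimum DO ≈ 6.62 mg/L

Mixed DO = (6.42×9.82 + 1.47×1.24)/(6.42+1.47) = 64.87/7.890 = 8.221 mg/L.
Mixed L₀ = (6.42×3.09 + 1.47×91.7)/(7.890) = 154.6/7.890 = 19.60 mg/L.
Initial deficit D₀ = C_s − DO₀ = 10.8 − 8.221 = 2.579 mg/L.
t_c = (1/0.4970) ln[(0.718/0.221)(1 − 2.579×0.4970/(0.221×19.60))] = 2.012 × ln(2.288) = 1.665 d.
D_c = (0.221/0.718) × 19.60 × e^(−0.221×1.665) = 0.3078 × 19.60 × 0.6921 = 4.175 mg/L.
Minimum DO = 10.8 − 4.175 = 6.625 mg/L.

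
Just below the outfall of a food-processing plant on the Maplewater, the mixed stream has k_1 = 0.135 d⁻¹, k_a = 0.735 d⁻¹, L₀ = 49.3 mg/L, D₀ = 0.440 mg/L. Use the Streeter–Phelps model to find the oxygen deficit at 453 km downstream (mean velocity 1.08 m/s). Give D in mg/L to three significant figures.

Travel time t = x/v = 453 km / (1.08 m/s) = 453000 m / 1.08 m/s = 419400 s = 4.855 d.
k_1 L₀/(k_a−k_1) = 0.135×49.3/(0.735−0.135) = 6.655/0.6000 = 11.09 mg/L.
e^(−k_1 t) = e^(−0.135×4.855) = 0.5192; e^(−k_a t) = e^(−0.735×4.855) = 0.02821.
D = 11.09 × (0.5192 − 0.02821) + 0.440 × 0.02821 = 5.447 + 0.01241 = 5.459 mg/L.

D ≈ 5.46 mg/L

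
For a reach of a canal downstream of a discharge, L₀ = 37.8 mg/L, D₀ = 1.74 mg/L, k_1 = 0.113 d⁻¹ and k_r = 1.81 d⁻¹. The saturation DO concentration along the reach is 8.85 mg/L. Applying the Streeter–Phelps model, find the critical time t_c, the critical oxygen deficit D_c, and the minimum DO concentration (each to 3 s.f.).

At the critical point dD/dt = 0, so k_1 L₀ e^(−k_1 t) = k_r D. Substituting D(t) from the Streeter–Phelps equation and solving for t gives
t_c = ln[(k_r/k_1)(1 − D₀(k_r−k_1)/(k_1 L₀))] / (k_r−k_1).
Here k_r−k_1 = 1.697 d⁻¹ and 1 − D₀(k_r−k_1)/(k_1 L₀) = 1 − 1.74×1.697/(0.113×37.8) = 0.3087, so
t_c = ln(16.02 × 0.3087) / 1.697 = 1.598 / 1.697 = 0.9419 d.
D_c = (k_1/k_r) L₀ e^(−k_1 t_c) = (0.113/1.81) × 37.8 × e^(−0.113×0.9419) = 0.06243 × 37.8 × 0.8990 = 2.122 mg/L.
Minimum DO = C_s − D_c = 8.85 − 2.122 = 6.728 mg/L.

t_c ≈ 0.942 d; D_c ≈ 2.12 mg/L; min DO ≈ 6.73 mg/L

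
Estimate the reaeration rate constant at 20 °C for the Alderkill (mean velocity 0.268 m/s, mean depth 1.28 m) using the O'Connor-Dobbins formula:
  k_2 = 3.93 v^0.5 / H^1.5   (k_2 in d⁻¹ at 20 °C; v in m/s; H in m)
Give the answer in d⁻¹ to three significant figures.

k_2 = 3.93 × 0.268^0.5 / 1.28^1.5 = 3.93 × 0.5177 / 1.448 = 1.405 d⁻¹.

k_2 ≈ 1.40 d⁻¹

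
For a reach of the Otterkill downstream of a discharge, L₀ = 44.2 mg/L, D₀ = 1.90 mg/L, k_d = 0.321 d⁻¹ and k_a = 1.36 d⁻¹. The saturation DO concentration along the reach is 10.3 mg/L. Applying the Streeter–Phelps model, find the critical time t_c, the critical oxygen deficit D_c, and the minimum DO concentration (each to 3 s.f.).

t_c ≈ 1.25 d; D_c ≈ 6.99 mg/L; min DO ≈ 3.31 mg/L

At the critical point dD/dt = 0, so k_d L₀ e^(−k_d t) = k_a D. Substituting D(t) from the Streeter–Phelps equation and solving for t gives
t_c = ln[(k_a/k_d)(1 − D₀(k_a−k_d)/(k_d L₀))] / (k_a−k_d).
Here k_a−k_d = 1.039 d⁻¹ and 1 − D₀(k_a−k_d)/(k_d L₀) = 1 − 1.90×1.039/(0.321×44.2) = 0.8609, so
t_c = ln(4.237 × 0.8609) / 1.039 = 1.294 / 1.039 = 1.245 d.
L(t_c) = L₀ e^(−k_d t_c) = 44.2 × 0.6705 = 29.63 mg/L, and at the critical point k_a D_c = k_d L, so D_c = (0.321/1.36) × 29.63 = 6.995 mg/L.
Minimum DO = C_s − D_c = 10.3 − 6.995 = 3.305 mg/L.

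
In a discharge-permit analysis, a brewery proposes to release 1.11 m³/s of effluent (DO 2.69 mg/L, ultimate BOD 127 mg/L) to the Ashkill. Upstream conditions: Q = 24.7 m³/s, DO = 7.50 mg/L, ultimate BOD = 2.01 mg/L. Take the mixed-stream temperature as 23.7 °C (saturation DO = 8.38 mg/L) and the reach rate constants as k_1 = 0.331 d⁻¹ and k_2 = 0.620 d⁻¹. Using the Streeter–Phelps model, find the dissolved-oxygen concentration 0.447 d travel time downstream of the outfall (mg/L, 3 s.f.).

DO ≈ 6.67 mg/L

Mixed DO = (24.7×7.50 + 1.11×2.69)/(24.7+1.11) = 188.2/25.81 = 7.293 mg/L.
Mixed L₀ = (24.7×2.01 + 1.11×127)/(25.81) = 190.6/25.81 = 7.385 mg/L.
Initial deficit D₀ = C_s − DO₀ = 8.38 − 7.293 = 1.087 mg/L.
D(0.447) = [0.331×7.385/(0.620−0.331)](e^(−0.331×0.447) − e^(−0.620×0.447)) + 1.087 e^(−0.620×0.447)
= 8.459 × (0.8625 − 0.7579) + 1.087 × 0.7579 = 1.708 mg/L.
DO = 8.38 − 1.708 = 6.672 mg/L.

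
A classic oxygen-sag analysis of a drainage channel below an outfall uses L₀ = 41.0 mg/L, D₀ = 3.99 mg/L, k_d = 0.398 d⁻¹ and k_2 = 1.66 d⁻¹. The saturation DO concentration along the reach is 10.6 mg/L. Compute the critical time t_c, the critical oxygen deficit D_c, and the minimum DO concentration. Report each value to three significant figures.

t_c ≈ 0.839 d; D_c ≈ 7.04 mg/L; min DO ≈ 3.56 mg/L

t_c = [1/(k_2−k_d)] ln[(k_2/k_d)(1 − D₀(k_2−k_d)/(k_d L₀))]
= [1/(1.66−0.398)] ln[(1.66/0.398)(1 − 3.99×1.262/(0.398×41.0))]
= (1/1.262) ln[4.171 × 0.6914] = 0.7924 × ln(2.884) = 0.7924 × 1.059 = 0.8392 d.
L(t_c) = L₀ e^(−k_d t_c) = 41.0 × 0.7160 = 29.36 mg/L, and at the critical point k_2 D_c = k_d L, so D_c = (0.398/1.66) × 29.36 = 7.039 mg/L.
Minimum DO = C_s − D_c = 10.6 − 7.039 = 3.561 mg/L.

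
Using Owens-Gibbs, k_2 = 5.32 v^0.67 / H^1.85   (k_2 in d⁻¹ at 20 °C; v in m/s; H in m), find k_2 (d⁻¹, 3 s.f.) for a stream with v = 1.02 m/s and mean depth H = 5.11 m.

k_2 = 5.32 × 1.02^0.67 / 5.11^1.85 = 5.32 × 1.013 / 20.44 = 0.2637 d⁻¹.

k_2 ≈ 0.264 d⁻¹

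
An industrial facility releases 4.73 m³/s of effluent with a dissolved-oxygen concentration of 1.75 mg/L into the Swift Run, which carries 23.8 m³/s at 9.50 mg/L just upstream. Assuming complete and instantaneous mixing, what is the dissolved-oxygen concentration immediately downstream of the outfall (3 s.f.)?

Flow-weighted mixing: C = (Q_r C_r + Q_w C_w)/(Q_r + Q_w)
= (23.8×9.50 + 4.73×1.75)/(23.8 + 4.73) = 234.4/28.53 = 8.215 mg/L.

8.22 mg/L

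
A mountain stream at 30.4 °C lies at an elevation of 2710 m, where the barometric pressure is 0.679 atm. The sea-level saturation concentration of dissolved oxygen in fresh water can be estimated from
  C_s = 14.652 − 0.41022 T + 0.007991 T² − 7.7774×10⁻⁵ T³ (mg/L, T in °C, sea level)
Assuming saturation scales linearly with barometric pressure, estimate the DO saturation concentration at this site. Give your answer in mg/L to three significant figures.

At sea level: C_s = 14.652 − 0.41022×30.4 + 0.007991×30.4² − 7.7774×10⁻⁵×30.4³ = 7.381 mg/L.
Pressure correction: C_s' = 7.381 × 0.679 = 5.012 mg/L.

C_s ≈ 5.01 mg/L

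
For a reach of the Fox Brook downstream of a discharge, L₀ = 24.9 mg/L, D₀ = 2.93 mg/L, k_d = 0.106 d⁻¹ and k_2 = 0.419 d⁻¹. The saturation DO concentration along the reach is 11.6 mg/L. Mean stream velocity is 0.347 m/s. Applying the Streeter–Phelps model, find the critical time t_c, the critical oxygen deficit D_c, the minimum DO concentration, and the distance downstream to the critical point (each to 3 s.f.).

t_c ≈ 3.03 d; D_c ≈ 4.57 mg/L; min DO ≈ 7.03 mg/L; x_c ≈ 90.8 km

t_c = [1/(k_2−k_d)] ln[(k_2/k_d)(1 − D₀(k_2−k_d)/(k_d L₀))]
= [1/(0.419−0.106)] ln[(0.419/0.106)(1 − 2.93×0.3130/(0.106×24.9))]
= (1/0.3130) ln[3.953 × 0.6525] = 3.195 × ln(2.579) = 3.195 × 0.9475 = 3.027 d.
D_c = (k_d/k_2) L₀ e^(−k_d t_c) = (0.106/0.419) × 24.9 × e^(−0.106×3.027) = 0.2530 × 24.9 × 0.7255 = 4.570 mg/L.
Minimum DO = C_s − D_c = 11.6 − 4.570 = 7.030 mg/L.
x_c = v t_c = 0.347 m/s × 3.027 d × 86400 s/d = 90760 m ≈ 90.8 km.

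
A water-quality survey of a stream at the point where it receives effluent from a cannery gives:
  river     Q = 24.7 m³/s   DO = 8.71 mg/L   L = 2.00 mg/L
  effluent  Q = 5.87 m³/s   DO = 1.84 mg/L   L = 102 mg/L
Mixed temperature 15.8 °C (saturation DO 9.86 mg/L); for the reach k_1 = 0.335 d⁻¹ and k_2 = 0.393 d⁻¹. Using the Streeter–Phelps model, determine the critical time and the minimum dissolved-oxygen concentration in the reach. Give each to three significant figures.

Mixed DO = (24.7×8.71 + 5.87×1.84)/(24.7+5.87) = 225.9/30.57 = 7.391 mg/L.
Mixed L₀ = (24.7×2.00 + 5.87×102)/(30.57) = 648.1/30.57 = 21.20 mg/L.
Initial deficit D₀ = C_s − DO₀ = 9.86 − 7.391 = 2.469 mg/L.
t_c = (1/0.05800) ln[(0.393/0.335)(1 − 2.469×0.05800/(0.335×21.20))] = 17.24 × ln(1.149) = 2.402 d.
D_c = (0.335/0.393) × 21.20 × e^(−0.335×2.402) = 0.8524 × 21.20 × 0.4473 = 8.083 mg/L.
Minimum DO = 9.86 − 8.083 = 1.777 mg/L.

t_c ≈ 2.40 d; minimum DO ≈ 1.78 mg/L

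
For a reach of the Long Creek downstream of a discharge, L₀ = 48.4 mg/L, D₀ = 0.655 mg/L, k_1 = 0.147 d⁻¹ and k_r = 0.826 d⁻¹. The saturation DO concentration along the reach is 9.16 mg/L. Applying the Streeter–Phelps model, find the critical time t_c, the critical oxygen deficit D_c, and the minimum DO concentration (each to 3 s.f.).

t_c ≈ 2.45 d; D_c ≈ 6.01 mg/L; min DO ≈ 3.15 mg/L

With k_r/k_1 = 5.619 and 1 − D₀(k_r−k_1)/(k_1 L₀) = 0.9375,
t_c = ln(5.619 × 0.9375) / (0.826 − 0.147) = ln(5.268) / 0.6790 = 1.662/0.6790 = 2.447 d.
L(t_c) = L₀ e^(−k_1 t_c) = 48.4 × 0.6979 = 33.78 mg/L, and at the critical point k_r D_c = k_1 L, so D_c = (0.147/0.826) × 33.78 = 6.011 mg/L.
Minimum DO = C_s − D_c = 9.16 − 6.011 = 3.149 mg/L.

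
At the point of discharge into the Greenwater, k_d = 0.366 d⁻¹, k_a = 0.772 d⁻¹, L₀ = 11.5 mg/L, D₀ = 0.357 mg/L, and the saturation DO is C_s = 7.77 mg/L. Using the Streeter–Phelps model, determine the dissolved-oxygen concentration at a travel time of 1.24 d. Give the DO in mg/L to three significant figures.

k_d L₀/(k_a−k_d) = 0.366×11.5/(0.772−0.366) = 4.209/0.4060 = 10.37 mg/L.
e^(−k_d t) = e^(−0.366×1.240) = 0.6352; e^(−k_a t) = e^(−0.772×1.240) = 0.3839.
D = 10.37 × (0.6352 − 0.3839) + 0.357 × 0.3839 = 2.605 + 0.1371 = 2.742 mg/L.
DO = C_s − D = 7.77 − 2.742 = 5.028 mg/L.

DO ≈ 5.03 mg/L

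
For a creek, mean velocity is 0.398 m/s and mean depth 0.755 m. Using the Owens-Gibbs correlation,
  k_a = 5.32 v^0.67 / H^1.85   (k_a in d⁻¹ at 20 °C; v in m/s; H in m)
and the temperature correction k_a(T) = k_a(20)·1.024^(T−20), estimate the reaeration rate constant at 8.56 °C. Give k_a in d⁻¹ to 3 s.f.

k_a ≈ 3.68 d⁻¹

k_a(20) = 5.32 × 0.398^0.67 / 0.755^1.85 = 5.32 × 0.5394 / 0.5946 = 4.826 d⁻¹.
k_a(8.56) = 4.826 × 1.024^(8.56−20) = 4.826 × 0.7624 = 3.680 d⁻¹.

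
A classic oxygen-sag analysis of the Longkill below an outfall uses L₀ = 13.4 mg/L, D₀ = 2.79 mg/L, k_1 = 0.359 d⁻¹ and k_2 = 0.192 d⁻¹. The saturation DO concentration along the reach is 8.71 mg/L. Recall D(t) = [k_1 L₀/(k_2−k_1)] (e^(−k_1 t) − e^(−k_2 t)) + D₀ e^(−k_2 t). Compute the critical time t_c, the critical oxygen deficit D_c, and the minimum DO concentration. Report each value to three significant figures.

t_c = [1/(k_2−k_1)] ln[(k_2/k_1)(1 − D₀(k_2−k_1)/(k_1 L₀))]
= [1/(0.192−0.359)] ln[(0.192/0.359)(1 − 2.79×-0.1670/(0.359×13.4))]
= (1/-0.1670) ln[0.5348 × 1.097] = -5.988 × ln(0.5866) = -5.988 × -0.5334 = 3.194 d.
D_c = (k_1/k_2) L₀ e^(−k_1 t_c) = (0.359/0.192) × 13.4 × e^(−0.359×3.194) = 1.870 × 13.4 × 0.3177 = 7.960 mg/L.
Minimum DO = C_s − D_c = 8.71 − 7.960 = 0.7496 mg/L.

t_c ≈ 3.19 d; D_c ≈ 7.96 mg/L; min DO ≈ 0.750 mg/L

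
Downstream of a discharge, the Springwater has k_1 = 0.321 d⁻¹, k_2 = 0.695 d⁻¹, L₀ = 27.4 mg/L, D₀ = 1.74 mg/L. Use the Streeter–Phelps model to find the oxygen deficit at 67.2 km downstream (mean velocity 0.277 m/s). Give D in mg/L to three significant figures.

D ≈ 6.45 mg/L

Travel time t = x/v = 67.2 km / (0.277 m/s) = 67200 m / 0.277 m/s = 242600 s = 2.808 d.
k_1 L₀/(k_2−k_1) = 0.321×27.4/(0.695−0.321) = 8.795/0.3740 = 23.52 mg/L.
e^(−k_1 t) = e^(−0.321×2.808) = 0.4060; e^(−k_2 t) = e^(−0.695×2.808) = 0.1421.
D = 23.52 × (0.4060 − 0.1421) + 1.74 × 0.1421 = 6.208 + 0.2472 = 6.455 mg/L.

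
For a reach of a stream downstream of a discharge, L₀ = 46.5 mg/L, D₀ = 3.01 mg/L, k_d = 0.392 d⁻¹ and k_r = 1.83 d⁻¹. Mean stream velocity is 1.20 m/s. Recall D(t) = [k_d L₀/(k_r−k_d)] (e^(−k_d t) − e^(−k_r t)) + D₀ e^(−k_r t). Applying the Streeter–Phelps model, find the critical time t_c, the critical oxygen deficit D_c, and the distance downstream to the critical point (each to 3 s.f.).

t_c ≈ 0.883 d; D_c ≈ 7.05 mg/L; x_c ≈ 91.5 km

t_c = [1/(k_r−k_d)] ln[(k_r/k_d)(1 − D₀(k_r−k_d)/(k_d L₀))]
= [1/(1.83−0.392)] ln[(1.83/0.392)(1 − 3.01×1.438/(0.392×46.5))]
= (1/1.438) ln[4.668 × 0.7625] = 0.6954 × ln(3.560) = 0.6954 × 1.270 = 0.8830 d.
L(t_c) = L₀ e^(−k_d t_c) = 46.5 × 0.7074 = 32.90 mg/L, and at the critical point k_r D_c = k_d L, so D_c = (0.392/1.83) × 32.90 = 7.046 mg/L.
x_c = v t_c = 1.20 m/s × 0.8830 d × 86400 s/d = 91550 m ≈ 91.5 km.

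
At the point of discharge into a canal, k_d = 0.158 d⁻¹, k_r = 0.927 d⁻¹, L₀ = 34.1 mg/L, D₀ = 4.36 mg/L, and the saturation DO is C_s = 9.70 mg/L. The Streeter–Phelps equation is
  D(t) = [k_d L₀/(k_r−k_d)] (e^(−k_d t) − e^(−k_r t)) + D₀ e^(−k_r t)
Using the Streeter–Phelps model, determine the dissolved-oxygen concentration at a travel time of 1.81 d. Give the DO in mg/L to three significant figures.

k_d L₀/(k_r−k_d) = 0.158×34.1/(0.927−0.158) = 5.388/0.7690 = 7.006 mg/L.
e^(−k_d t) = e^(−0.158×1.810) = 0.7513; e^(−k_r t) = e^(−0.927×1.810) = 0.1868.
D = 7.006 × (0.7513 − 0.1868) + 4.36 × 0.1868 = 3.955 + 0.8143 = 4.769 mg/L.
DO = C_s − D = 9.70 − 4.769 = 4.931 mg/L.

DO ≈ 4.93 mg/L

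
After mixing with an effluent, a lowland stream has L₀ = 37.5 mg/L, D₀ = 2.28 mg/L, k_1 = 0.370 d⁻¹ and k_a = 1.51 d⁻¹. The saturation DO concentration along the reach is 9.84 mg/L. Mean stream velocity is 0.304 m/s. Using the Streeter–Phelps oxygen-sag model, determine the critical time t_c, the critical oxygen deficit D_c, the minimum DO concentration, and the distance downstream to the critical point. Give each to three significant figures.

t_c ≈ 1.05 d; D_c ≈ 6.23 mg/L; min DO ≈ 3.61 mg/L; x_c ≈ 27.6 km

At the critical point dD/dt = 0, so k_1 L₀ e^(−k_1 t) = k_a D. Substituting D(t) from the Streeter–Phelps equation and solving for t gives
t_c = ln[(k_a/k_1)(1 − D₀(k_a−k_1)/(k_1 L₀))] / (k_a−k_1).
Here k_a−k_1 = 1.140 d⁻¹ and 1 − D₀(k_a−k_1)/(k_1 L₀) = 1 − 2.28×1.140/(0.370×37.5) = 0.8127, so
t_c = ln(4.081 × 0.8127) / 1.140 = 1.199 / 1.140 = 1.052 d.
D_c = (k_1/k_a) L₀ e^(−k_1 t_c) = (0.370/1.51) × 37.5 × e^(−0.370×1.052) = 0.2450 × 37.5 × 0.6776 = 6.227 mg/L.
Minimum DO = C_s − D_c = 9.84 − 6.227 = 3.613 mg/L.
x_c = v t_c = 0.304 m/s × 1.052 d × 86400 s/d = 27620 m ≈ 27.6 km.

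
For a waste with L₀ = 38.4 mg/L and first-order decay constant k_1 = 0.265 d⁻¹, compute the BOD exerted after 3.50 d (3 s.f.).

y_t = L₀(1 − e^(−k_1 t)) = 38.4 × (1 − e^(−0.265×3.50))
= 38.4 × (1 − 0.3955) = 38.4 × 0.6045 = 23.21 mg/L.

y ≈ 23.2 mg/L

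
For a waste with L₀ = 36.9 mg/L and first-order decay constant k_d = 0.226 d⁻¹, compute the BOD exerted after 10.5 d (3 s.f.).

y ≈ 33.5 mg/L

y_t = L₀(1 − e^(−k_d t)) = 36.9 × (1 − e^(−0.226×10.5))
= 36.9 × (1 − 0.09320) = 36.9 × 0.9068 = 33.46 mg/L.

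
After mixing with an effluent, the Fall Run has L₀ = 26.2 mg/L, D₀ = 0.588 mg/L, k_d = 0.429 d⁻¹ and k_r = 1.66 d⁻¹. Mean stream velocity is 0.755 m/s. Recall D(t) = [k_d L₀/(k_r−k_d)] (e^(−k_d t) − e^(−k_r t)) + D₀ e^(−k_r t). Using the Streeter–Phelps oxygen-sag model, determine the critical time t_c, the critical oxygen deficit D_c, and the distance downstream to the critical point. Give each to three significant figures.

t_c ≈ 1.05 d; D_c ≈ 4.32 mg/L; x_c ≈ 68.2 km

With k_r/k_d = 3.869 and 1 − D₀(k_r−k_d)/(k_d L₀) = 0.9356,
t_c = ln(3.869 × 0.9356) / (1.66 − 0.429) = ln(3.620) / 1.231 = 1.287/1.231 = 1.045 d.
D_c = (k_d/k_r) L₀ e^(−k_d t_c) = (0.429/1.66) × 26.2 × e^(−0.429×1.045) = 0.2584 × 26.2 × 0.6387 = 4.324 mg/L.
x_c = v t_c = 0.755 m/s × 1.045 d × 86400 s/d = 68180 m ≈ 68.2 km.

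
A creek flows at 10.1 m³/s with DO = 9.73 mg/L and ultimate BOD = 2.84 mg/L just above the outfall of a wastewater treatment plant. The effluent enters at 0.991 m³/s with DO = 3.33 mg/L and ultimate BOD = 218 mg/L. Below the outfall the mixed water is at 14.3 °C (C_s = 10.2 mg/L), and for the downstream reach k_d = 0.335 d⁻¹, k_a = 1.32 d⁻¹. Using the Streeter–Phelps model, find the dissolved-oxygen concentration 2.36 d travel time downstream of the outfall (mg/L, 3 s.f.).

Mixed DO = (10.1×9.73 + 0.991×3.33)/(10.1+0.991) = 101.6/11.09 = 9.158 mg/L.
Mixed L₀ = (10.1×2.84 + 0.991×218)/(11.09) = 244.7/11.09 = 22.06 mg/L.
Initial deficit D₀ = C_s − DO₀ = 10.2 − 9.158 = 1.042 mg/L.
D(2.36) = [0.335×22.06/(1.32−0.335)](e^(−0.335×2.36) − e^(−1.32×2.36)) + 1.042 e^(−1.32×2.36)
= 7.504 × (0.4536 − 0.04437) + 1.042 × 0.04437 = 3.117 mg/L.
DO = 10.2 − 3.117 = 7.083 mg/L.

DO ≈ 7.08 mg/L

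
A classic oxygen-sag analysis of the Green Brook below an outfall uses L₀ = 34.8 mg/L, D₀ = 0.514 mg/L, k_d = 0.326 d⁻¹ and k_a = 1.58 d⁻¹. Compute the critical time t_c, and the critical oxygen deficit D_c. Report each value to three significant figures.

With k_a/k_d = 4.847 and 1 − D₀(k_a−k_d)/(k_d L₀) = 0.9432,
t_c = ln(4.847 × 0.9432) / (1.58 − 0.326) = ln(4.571) / 1.254 = 1.520/1.254 = 1.212 d.
L(t_c) = L₀ e^(−k_d t_c) = 34.8 × 0.6736 = 23.44 mg/L, and at the critical point k_a D_c = k_d L, so D_c = (0.326/1.58) × 23.44 = 4.837 mg/L.

t_c ≈ 1.21 d; D_c ≈ 4.84 mg/L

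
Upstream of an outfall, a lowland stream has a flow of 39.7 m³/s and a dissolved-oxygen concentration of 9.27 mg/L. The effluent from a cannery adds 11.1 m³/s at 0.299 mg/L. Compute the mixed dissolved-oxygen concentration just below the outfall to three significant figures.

Flow-weighted mixing: C = (Q_r C_r + Q_w C_w)/(Q_r + Q_w)
= (39.7×9.27 + 11.1×0.299)/(39.7 + 11.1) = 371.3/50.80 = 7.310 mg/L.

7.31 mg/L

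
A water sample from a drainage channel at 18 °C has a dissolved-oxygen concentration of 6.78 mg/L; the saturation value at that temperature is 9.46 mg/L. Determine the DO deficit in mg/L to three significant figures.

D ≈ 2.68 mg/L

D = C_s − C = 9.46 − 6.78 = 2.68 mg/L.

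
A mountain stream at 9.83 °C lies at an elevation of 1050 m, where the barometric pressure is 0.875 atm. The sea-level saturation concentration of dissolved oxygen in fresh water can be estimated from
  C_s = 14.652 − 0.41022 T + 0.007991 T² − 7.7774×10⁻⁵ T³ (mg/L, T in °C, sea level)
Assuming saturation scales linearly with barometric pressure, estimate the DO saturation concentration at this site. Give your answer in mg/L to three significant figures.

C_s ≈ 9.90 mg/L

At sea level: C_s = 14.652 − 0.41022×9.83 + 0.007991×9.83² − 7.7774×10⁻⁵×9.83³ = 11.32 mg/L.
Pressure correction: C_s' = 11.32 × 0.875 = 9.903 mg/L.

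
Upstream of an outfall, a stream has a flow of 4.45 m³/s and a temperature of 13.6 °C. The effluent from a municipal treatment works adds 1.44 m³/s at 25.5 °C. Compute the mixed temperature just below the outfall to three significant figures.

Flow-weighted mixing: C = (Q_r C_r + Q_w C_w)/(Q_r + Q_w)
= (4.45×13.6 + 1.44×25.5)/(4.45 + 1.44) = 97.24/5.890 = 16.51 °C.

16.5 °C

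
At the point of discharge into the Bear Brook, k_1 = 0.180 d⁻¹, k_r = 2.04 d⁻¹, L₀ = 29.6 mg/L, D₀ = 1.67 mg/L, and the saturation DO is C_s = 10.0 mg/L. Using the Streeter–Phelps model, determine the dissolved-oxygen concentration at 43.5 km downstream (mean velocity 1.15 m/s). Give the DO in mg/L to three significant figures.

DO ≈ 7.84 mg/L

Travel time t = x/v = 43.5 km / (1.15 m/s) = 43500 m / 1.15 m/s = 37830 s = 0.4378 d.
k_1 L₀/(k_r−k_1) = 0.180×29.6/(2.04−0.180) = 5.328/1.860 = 2.865 mg/L.
e^(−k_1 t) = e^(−0.180×0.4378) = 0.9242; e^(−k_r t) = e^(−2.04×0.4378) = 0.4094.
D = 2.865 × (0.9242 − 0.4094) + 1.67 × 0.4094 = 1.475 + 0.6837 = 2.158 mg/L.
DO = C_s − D = 10.0 − 2.158 = 7.842 mg/L.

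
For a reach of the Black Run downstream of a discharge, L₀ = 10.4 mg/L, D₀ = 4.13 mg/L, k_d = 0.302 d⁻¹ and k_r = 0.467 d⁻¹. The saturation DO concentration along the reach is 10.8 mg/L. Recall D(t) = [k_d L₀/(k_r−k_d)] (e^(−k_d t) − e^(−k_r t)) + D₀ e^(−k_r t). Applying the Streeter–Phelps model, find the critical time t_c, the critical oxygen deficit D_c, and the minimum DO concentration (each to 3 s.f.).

With k_r/k_d = 1.546 and 1 − D₀(k_r−k_d)/(k_d L₀) = 0.7830,
t_c = ln(1.546 × 0.7830) / (0.467 − 0.302) = ln(1.211) / 0.1650 = 0.1913/0.1650 = 1.160 d.
D_c = (k_d/k_r) L₀ e^(−k_d t_c) = (0.302/0.467) × 10.4 × e^(−0.302×1.160) = 0.6467 × 10.4 × 0.7046 = 4.739 mg/L.
Minimum DO = C_s − D_c = 10.8 − 4.739 = 6.061 mg/L.

t_c ≈ 1.16 d; D_c ≈ 4.74 mg/L; min DO ≈ 6.06 mg/L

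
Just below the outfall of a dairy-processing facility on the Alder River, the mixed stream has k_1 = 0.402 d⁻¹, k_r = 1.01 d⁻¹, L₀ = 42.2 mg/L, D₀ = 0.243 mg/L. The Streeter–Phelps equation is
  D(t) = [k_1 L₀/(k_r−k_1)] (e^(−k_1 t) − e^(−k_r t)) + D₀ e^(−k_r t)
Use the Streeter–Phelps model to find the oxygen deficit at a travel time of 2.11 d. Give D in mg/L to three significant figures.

k_1 L₀/(k_r−k_1) = 0.402×42.2/(1.01−0.402) = 16.96/0.6080 = 27.90 mg/L.
e^(−k_1 t) = e^(−0.402×2.110) = 0.4282; e^(−k_r t) = e^(−1.01×2.110) = 0.1187.
D = 27.90 × (0.4282 − 0.1187) + 0.243 × 0.1187 = 8.635 + 0.02885 = 8.664 mg/L.

D ≈ 8.66 mg/L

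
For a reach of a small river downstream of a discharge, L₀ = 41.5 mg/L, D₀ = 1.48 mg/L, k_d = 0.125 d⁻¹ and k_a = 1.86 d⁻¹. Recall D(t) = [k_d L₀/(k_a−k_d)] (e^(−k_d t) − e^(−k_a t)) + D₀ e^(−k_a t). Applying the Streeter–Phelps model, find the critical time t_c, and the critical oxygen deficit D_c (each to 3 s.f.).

t_c ≈ 1.16 d; D_c ≈ 2.41 mg/L

At the critical point dD/dt = 0, so k_d L₀ e^(−k_d t) = k_a D. Substituting D(t) from the Streeter–Phelps equation and solving for t gives
t_c = ln[(k_a/k_d)(1 − D₀(k_a−k_d)/(k_d L₀))] / (k_a−k_d).
Here k_a−k_d = 1.735 d⁻¹ and 1 − D₀(k_a−k_d)/(k_d L₀) = 1 − 1.48×1.735/(0.125×41.5) = 0.5050, so
t_c = ln(14.88 × 0.5050) / 1.735 = 2.017 / 1.735 = 1.162 d.
D_c = (k_d/k_a) L₀ e^(−k_d t_c) = (0.125/1.86) × 41.5 × e^(−0.125×1.162) = 0.06720 × 41.5 × 0.8648 = 2.412 mg/L.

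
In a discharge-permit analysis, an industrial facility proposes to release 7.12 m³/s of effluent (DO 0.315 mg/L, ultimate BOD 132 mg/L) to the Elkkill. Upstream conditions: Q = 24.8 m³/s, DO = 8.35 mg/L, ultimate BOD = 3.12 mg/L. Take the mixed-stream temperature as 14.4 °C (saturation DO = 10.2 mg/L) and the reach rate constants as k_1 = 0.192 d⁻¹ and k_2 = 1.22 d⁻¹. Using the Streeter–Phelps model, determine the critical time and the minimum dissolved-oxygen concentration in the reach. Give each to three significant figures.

Mixed DO = (24.8×8.35 + 7.12×0.315)/(24.8+7.12) = 209.3/31.92 = 6.558 mg/L.
Mixed L₀ = (24.8×3.12 + 7.12×132)/(31.92) = 1017/31.92 = 31.87 mg/L.
Initial deficit D₀ = C_s − DO₀ = 10.2 − 6.558 = 3.642 mg/L.
t_c = (1/1.028) ln[(1.22/0.192)(1 − 3.642×1.028/(0.192×31.87))] = 0.9728 × ln(2.466) = 0.8779 d.
D_c = (0.192/1.22) × 31.87 × e^(−0.192×0.8779) = 0.1574 × 31.87 × 0.8449 = 4.237 mg/L.
Minimum DO = 10.2 − 4.237 = 5.963 mg/L.

t_c ≈ 0.878 d; minimum DO ≈ 5.96 mg/L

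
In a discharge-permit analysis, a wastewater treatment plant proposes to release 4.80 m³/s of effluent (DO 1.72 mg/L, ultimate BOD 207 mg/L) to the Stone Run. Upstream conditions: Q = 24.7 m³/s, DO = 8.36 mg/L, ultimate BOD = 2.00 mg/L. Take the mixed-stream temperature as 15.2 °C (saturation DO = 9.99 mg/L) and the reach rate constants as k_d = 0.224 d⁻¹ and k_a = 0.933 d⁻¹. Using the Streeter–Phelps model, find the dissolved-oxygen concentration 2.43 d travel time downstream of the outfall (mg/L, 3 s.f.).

Mixed DO = (24.7×8.36 + 4.80×1.72)/(24.7+4.80) = 214.7/29.50 = 7.280 mg/L.
Mixed L₀ = (24.7×2.00 + 4.80×207)/(29.50) = 1043/29.50 = 35.36 mg/L.
Initial deficit D₀ = C_s − DO₀ = 9.99 − 7.280 = 2.710 mg/L.
D(2.43) = [0.224×35.36/(0.933−0.224)](e^(−0.224×2.43) − e^(−0.933×2.43)) + 2.710 e^(−0.933×2.43)
= 11.17 × (0.5802 − 0.1036) + 2.710 × 0.1036 = 5.605 mg/L.
DO = 9.99 − 5.605 = 4.385 mg/L.

DO ≈ 4.39 mg/L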